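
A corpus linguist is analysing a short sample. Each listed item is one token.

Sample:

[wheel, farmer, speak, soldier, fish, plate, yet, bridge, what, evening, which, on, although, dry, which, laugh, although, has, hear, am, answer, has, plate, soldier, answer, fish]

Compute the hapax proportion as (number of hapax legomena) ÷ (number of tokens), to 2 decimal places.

Frequencies: soldier:2, fish:2, plate:2, which:2, although:2, has:2, answer:2, wheel:1, farmer:1, speak:1, yet:1, bridge:1, what:1, evening:1, on:1, dry:1, laugh:1, hear:1, am:1
Hapax count = 12; token count = 26.
Ratio = 12 / 26 = 0.46

0.46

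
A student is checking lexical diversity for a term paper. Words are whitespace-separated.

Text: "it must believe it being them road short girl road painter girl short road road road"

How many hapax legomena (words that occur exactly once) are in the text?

Frequencies: road:5, it:2, short:2, girl:2, must:1, believe:1, being:1, them:1, painter:1
Hapax (freq=1): being, believe, must, painter, them

5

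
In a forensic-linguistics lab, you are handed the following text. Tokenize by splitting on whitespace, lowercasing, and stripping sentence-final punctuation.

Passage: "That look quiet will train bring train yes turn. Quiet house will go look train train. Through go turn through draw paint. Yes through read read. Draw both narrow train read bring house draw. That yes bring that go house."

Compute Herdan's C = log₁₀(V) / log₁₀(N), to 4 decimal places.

0.7516

N = 40, V = 16.
log₁₀(V) = 1.204120, log₁₀(N) = 1.602060
C = 1.204120 / 1.602060 = 0.7516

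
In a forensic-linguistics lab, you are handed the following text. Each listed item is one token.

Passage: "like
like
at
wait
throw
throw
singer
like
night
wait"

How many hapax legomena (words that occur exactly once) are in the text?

3

Frequencies: like:3, wait:2, throw:2, at:1, singer:1, night:1
Hapax (freq=1): at, night, singer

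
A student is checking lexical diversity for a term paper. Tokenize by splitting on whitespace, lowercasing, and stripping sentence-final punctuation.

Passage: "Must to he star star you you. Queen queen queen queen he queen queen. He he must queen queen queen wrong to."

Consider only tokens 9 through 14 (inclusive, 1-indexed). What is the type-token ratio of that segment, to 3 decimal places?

Segment tokens 9–14: queen, queen, queen, he, queen, queen
Segment N = 6, segment V = 2.
TTR = 2 / 6 = 0.333

0.333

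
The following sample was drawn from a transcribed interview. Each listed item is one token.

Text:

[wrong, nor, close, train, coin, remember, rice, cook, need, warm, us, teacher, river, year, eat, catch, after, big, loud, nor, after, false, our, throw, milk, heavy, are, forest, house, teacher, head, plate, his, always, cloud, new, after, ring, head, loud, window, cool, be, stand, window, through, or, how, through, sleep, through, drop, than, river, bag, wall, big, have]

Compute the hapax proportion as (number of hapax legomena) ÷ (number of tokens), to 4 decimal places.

Frequencies: after:3, through:3, nor:2, teacher:2, river:2, big:2, loud:2, head:2, window:2, wrong:1, close:1, train:1, coin:1, remember:1, rice:1, cook:1, need:1, warm:1, us:1, year:1, … (27 more, each freq 1)
Hapax count = 38; token count = 58.
Ratio = 38 / 58 = 0.6552

0.6552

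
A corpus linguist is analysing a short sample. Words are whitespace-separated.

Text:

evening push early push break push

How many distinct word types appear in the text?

4

Distinct types: {break, early, evening, push}
V = 4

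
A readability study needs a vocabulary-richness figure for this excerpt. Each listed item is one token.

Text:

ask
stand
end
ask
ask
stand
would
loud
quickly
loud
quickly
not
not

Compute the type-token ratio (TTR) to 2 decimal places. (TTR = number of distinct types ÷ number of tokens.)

0.54

N = 13 tokens, V = 7 types.
TTR = V / N = 7 / 13 = 0.54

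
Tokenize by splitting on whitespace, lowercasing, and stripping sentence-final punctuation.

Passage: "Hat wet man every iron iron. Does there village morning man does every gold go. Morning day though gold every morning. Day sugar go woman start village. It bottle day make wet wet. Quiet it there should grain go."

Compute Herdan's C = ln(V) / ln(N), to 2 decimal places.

0.84

N = 39, V = 22.
ln(V) = 3.091042, ln(N) = 3.663562
C = 3.091042 / 3.663562 = 0.84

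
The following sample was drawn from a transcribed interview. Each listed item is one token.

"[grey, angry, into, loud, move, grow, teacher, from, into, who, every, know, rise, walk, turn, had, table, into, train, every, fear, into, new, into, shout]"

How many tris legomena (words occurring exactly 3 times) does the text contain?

0

Frequencies: into:5, every:2, grey:1, angry:1, loud:1, move:1, grow:1, teacher:1, from:1, who:1, know:1, rise:1, walk:1, turn:1, had:1, table:1, train:1, fear:1, new:1, shout:1
Words with frequency 3: (none)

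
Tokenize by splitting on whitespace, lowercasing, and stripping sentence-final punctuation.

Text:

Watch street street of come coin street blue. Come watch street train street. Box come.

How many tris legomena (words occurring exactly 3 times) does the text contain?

Frequencies: street:5, come:3, watch:2, of:1, coin:1, blue:1, train:1, box:1
Words with frequency 3: come

1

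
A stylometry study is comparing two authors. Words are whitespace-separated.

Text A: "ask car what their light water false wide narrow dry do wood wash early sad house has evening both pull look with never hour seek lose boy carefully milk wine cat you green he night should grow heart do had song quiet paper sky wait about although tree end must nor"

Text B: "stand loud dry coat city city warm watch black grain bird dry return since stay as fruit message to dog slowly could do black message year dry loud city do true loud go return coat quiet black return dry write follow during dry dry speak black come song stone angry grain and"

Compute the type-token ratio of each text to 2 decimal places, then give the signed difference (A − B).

0.33

TTR(A) = 50/51 = 0.98
TTR(B) = 34/52 = 0.65
Difference = 0.98 − 0.65 = 0.33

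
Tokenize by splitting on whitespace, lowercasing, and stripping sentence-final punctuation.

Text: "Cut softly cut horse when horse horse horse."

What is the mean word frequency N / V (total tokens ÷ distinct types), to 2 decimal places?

2.00

N = 8 tokens, V = 4 types.
Mean frequency = N / V = 8 / 4 = 2.00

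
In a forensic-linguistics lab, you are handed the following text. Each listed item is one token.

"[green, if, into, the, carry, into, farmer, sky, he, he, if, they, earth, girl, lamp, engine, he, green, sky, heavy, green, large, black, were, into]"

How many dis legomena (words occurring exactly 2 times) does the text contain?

Frequencies: green:3, into:3, he:3, if:2, sky:2, the:1, carry:1, farmer:1, they:1, earth:1, girl:1, lamp:1, engine:1, heavy:1, large:1, black:1, were:1
Words with frequency 2: if, sky

2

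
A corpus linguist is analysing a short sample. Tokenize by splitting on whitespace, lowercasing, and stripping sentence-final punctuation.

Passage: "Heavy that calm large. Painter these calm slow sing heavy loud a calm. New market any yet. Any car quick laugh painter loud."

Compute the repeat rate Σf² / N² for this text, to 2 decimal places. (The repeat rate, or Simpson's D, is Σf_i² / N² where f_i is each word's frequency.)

0.07

Frequencies: calm:3, heavy:2, painter:2, loud:2, any:2, that:1, large:1, these:1, slow:1, sing:1, a:1, new:1, market:1, yet:1, car:1, quick:1, laugh:1
Σf² = 37; N² = 529
Repeat rate = 37 / 529 = 0.07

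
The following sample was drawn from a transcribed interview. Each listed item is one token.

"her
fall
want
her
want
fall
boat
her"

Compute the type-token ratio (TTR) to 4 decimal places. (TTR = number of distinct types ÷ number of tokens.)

N = 8 tokens, V = 4 types.
TTR = V / N = 4 / 8 = 0.5000

0.5000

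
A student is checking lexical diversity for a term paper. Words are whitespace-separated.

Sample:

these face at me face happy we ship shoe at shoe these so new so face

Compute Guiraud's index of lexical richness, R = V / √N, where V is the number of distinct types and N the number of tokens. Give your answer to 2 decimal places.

2.50

N = 16, V = 10.
√N = 4.000000
R = 10 / 4.000000 = 2.50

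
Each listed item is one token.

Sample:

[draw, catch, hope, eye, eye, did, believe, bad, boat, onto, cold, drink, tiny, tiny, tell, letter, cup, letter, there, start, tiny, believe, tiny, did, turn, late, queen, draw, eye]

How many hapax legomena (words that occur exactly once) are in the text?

14

Frequencies: tiny:4, eye:3, draw:2, did:2, believe:2, letter:2, catch:1, hope:1, bad:1, boat:1, onto:1, cold:1, drink:1, tell:1, cup:1, there:1, start:1, turn:1, late:1, queen:1
Hapax (freq=1): bad, boat, catch, cold, cup, drink, hope, late, onto, queen, start, tell, there, turn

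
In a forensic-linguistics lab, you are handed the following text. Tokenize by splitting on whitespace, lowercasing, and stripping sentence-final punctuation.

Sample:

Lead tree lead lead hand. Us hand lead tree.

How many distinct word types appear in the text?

Distinct types: {hand, lead, tree, us}
V = 4

4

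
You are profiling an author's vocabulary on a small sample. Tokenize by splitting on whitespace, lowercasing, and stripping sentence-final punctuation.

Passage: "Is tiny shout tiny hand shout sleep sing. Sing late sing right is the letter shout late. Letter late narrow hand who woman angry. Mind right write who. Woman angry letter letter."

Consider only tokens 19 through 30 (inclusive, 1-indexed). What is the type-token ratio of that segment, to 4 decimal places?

Segment tokens 19–30: late, narrow, hand, who, woman, angry, mind, right, write, who, woman, angry
Segment N = 12, segment V = 9.
TTR = 9 / 12 = 0.7500

0.7500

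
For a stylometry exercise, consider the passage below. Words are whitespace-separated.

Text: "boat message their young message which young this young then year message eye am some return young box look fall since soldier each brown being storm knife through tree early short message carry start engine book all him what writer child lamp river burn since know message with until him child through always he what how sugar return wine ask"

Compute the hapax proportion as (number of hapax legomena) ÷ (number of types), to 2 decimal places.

Frequencies: message:5, young:4, return:2, since:2, through:2, him:2, what:2, child:2, boat:1, their:1, which:1, this:1, then:1, year:1, eye:1, am:1, some:1, box:1, look:1, fall:1, … (27 more, each freq 1)
Hapax count = 39; type count = 47.
Ratio = 39 / 47 = 0.83

0.83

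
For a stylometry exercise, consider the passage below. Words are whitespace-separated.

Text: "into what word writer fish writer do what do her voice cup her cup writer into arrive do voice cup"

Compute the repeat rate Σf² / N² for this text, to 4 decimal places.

0.1150

Frequencies: writer:3, do:3, cup:3, into:2, what:2, her:2, voice:2, word:1, fish:1, arrive:1
Σf² = 46; N² = 400
Repeat rate = 46 / 400 = 0.1150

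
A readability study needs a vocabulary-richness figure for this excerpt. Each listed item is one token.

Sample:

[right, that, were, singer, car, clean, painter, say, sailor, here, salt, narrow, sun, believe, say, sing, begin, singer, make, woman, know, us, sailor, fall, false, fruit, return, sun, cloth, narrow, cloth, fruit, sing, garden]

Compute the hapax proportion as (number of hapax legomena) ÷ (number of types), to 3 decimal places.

Frequencies: singer:2, say:2, sailor:2, narrow:2, sun:2, sing:2, fruit:2, cloth:2, right:1, that:1, were:1, car:1, clean:1, painter:1, here:1, salt:1, believe:1, begin:1, make:1, woman:1, … (6 more, each freq 1)
Hapax count = 18; type count = 26.
Ratio = 18 / 26 = 0.692

0.692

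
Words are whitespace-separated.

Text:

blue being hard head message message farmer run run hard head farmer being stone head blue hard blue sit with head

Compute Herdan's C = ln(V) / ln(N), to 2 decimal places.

N = 21, V = 10.
ln(V) = 2.302585, ln(N) = 3.044522
C = 2.302585 / 3.044522 = 0.76

0.76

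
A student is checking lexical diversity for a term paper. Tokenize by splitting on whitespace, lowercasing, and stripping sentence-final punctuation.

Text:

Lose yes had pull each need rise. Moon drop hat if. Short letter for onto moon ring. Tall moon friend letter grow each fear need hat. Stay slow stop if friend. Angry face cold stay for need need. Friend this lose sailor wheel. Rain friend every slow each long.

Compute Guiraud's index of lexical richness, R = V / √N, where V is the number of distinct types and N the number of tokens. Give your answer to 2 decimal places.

4.57

N = 49, V = 32.
√N = 7.000000
R = 32 / 7.000000 = 4.57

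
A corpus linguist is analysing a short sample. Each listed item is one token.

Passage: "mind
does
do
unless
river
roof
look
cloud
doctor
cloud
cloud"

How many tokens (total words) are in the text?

11

Tokens: mind, does, do, unless, river, roof, look, cloud, doctor, cloud, cloud
N = 11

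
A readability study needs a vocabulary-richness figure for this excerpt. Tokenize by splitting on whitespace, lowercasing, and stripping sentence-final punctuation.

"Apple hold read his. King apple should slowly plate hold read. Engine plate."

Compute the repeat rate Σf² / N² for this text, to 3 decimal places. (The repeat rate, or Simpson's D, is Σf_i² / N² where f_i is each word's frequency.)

Frequencies: apple:2, hold:2, read:2, plate:2, his:1, king:1, should:1, slowly:1, engine:1
Σf² = 21; N² = 169
Repeat rate = 21 / 169 = 0.124

0.124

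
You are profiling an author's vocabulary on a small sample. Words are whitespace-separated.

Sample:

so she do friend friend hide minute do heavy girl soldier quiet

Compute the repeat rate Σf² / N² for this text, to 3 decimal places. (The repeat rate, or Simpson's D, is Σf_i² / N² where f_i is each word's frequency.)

0.111

Frequencies: do:2, friend:2, so:1, she:1, hide:1, minute:1, heavy:1, girl:1, soldier:1, quiet:1
Σf² = 16; N² = 144
Repeat rate = 16 / 144 = 0.111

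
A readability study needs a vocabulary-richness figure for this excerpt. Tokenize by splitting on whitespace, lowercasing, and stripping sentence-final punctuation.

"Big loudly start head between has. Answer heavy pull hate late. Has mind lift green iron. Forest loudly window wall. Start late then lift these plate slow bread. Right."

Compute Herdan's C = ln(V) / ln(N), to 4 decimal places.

N = 29, V = 24.
ln(V) = 3.178054, ln(N) = 3.367296
C = 3.178054 / 3.367296 = 0.9438

0.9438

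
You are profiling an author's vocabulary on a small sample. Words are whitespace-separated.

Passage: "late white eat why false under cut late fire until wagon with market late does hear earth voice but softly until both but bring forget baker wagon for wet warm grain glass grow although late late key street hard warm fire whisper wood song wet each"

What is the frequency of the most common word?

5

Frequencies: late:5, fire:2, until:2, wagon:2, but:2, wet:2, warm:2, white:1, eat:1, why:1, false:1, under:1, cut:1, with:1, market:1, does:1, hear:1, earth:1, voice:1, softly:1, … (16 more, each freq 1)
Most common: 'late' with frequency 5.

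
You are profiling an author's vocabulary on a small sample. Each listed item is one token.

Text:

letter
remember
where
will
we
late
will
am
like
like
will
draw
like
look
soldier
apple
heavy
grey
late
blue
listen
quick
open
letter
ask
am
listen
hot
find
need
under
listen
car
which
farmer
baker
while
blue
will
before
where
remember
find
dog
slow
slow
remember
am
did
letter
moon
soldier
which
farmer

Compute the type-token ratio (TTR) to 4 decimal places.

N = 54 tokens, V = 33 types.
TTR = V / N = 33 / 54 = 0.6111

0.6111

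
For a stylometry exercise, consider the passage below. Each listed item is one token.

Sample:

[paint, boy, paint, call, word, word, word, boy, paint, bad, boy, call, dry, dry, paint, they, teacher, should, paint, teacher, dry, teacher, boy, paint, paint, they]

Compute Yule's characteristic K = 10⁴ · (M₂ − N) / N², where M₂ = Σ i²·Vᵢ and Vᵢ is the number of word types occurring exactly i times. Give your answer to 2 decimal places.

Frequencies: paint:7, boy:4, word:3, dry:3, teacher:3, call:2, they:2, bad:1, should:1
N = 26. Frequency spectrum: V_1=2, V_2=2, V_3=3, V_4=1, V_7=1
M₂ = 1²·2 + 2²·2 + 3²·3 + 4²·1 + 7²·1 = 102
K = 10000 × (102 − 26) / 26² = 1124.26

1124.26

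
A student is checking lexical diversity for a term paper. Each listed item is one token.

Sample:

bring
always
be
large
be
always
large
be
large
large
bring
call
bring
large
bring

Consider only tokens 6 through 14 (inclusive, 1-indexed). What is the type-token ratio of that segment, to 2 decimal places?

0.56

Segment tokens 6–14: always, large, be, large, large, bring, call, bring, large
Segment N = 9, segment V = 5.
TTR = 5 / 9 = 0.56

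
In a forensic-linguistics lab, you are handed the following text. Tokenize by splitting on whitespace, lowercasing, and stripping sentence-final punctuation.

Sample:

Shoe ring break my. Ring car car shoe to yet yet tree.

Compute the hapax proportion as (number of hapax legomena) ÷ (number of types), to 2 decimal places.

0.50

Frequencies: shoe:2, ring:2, car:2, yet:2, break:1, my:1, to:1, tree:1
Hapax count = 4; type count = 8.
Ratio = 4 / 8 = 0.50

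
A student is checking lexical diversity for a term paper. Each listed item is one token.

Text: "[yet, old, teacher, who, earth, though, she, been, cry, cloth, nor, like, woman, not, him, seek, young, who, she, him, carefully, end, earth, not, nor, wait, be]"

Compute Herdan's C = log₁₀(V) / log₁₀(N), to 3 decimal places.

0.924

N = 27, V = 21.
log₁₀(V) = 1.322219, log₁₀(N) = 1.431364
C = 1.322219 / 1.431364 = 0.924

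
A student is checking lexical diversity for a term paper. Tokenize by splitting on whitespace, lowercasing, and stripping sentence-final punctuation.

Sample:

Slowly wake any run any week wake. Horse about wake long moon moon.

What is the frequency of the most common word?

Frequencies: wake:3, any:2, moon:2, slowly:1, run:1, week:1, horse:1, about:1, long:1
Most common: 'wake' with frequency 3.

3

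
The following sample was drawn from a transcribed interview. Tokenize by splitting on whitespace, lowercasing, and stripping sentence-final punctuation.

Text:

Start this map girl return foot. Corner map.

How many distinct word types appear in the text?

Distinct types: {corner, foot, girl, map, return, start, this}
V = 7

7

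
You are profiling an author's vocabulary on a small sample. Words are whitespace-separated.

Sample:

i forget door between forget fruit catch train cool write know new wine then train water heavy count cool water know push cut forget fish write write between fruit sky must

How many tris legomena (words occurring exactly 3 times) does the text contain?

2

Frequencies: forget:3, write:3, between:2, fruit:2, train:2, cool:2, know:2, water:2, i:1, door:1, catch:1, new:1, wine:1, then:1, heavy:1, count:1, push:1, cut:1, fish:1, sky:1, … (1 more, each freq 1)
Words with frequency 3: forget, write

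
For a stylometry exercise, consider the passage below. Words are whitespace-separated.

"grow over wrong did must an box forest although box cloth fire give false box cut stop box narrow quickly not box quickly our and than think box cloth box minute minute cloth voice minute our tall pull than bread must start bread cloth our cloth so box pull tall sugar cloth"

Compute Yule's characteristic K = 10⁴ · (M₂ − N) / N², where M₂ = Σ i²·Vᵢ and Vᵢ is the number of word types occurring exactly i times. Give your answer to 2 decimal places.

Frequencies: box:8, cloth:6, our:3, minute:3, must:2, quickly:2, than:2, tall:2, pull:2, bread:2, grow:1, over:1, wrong:1, did:1, an:1, forest:1, although:1, fire:1, give:1, false:1, … (10 more, each freq 1)
N = 52. Frequency spectrum: V_1=20, V_2=6, V_3=2, V_6=1, V_8=1
M₂ = 1²·20 + 2²·6 + 3²·2 + 6²·1 + 8²·1 = 162
K = 10000 × (162 − 52) / 52² = 406.80

406.80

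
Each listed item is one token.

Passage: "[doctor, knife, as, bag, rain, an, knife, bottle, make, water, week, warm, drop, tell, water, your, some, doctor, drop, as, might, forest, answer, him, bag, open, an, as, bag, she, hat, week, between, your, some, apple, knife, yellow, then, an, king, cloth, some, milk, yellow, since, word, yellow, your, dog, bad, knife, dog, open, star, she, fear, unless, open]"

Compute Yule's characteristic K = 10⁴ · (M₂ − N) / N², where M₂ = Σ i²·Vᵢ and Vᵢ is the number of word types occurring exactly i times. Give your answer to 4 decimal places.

Frequencies: knife:4, as:3, bag:3, an:3, your:3, some:3, open:3, yellow:3, doctor:2, water:2, week:2, drop:2, she:2, dog:2, rain:1, bottle:1, make:1, warm:1, tell:1, might:1, … (16 more, each freq 1)
N = 59. Frequency spectrum: V_1=22, V_2=6, V_3=7, V_4=1
M₂ = 1²·22 + 2²·6 + 3²·7 + 4²·1 = 125
K = 10000 × (125 − 59) / 59² = 189.6007

189.6007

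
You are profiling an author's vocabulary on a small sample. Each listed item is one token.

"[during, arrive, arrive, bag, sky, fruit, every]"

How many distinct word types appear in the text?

6

Distinct types: {arrive, bag, during, every, fruit, sky}
V = 6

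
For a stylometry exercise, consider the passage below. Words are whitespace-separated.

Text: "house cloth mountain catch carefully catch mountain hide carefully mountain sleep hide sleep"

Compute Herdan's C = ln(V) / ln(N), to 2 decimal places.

0.76

N = 13, V = 7.
ln(V) = 1.945910, ln(N) = 2.564949
C = 1.945910 / 2.564949 = 0.76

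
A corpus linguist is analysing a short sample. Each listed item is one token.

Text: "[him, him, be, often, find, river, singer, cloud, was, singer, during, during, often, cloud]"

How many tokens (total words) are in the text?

Tokens: him, him, be, often, find, river, singer, cloud, was, singer, during, during, often, cloud
N = 14

14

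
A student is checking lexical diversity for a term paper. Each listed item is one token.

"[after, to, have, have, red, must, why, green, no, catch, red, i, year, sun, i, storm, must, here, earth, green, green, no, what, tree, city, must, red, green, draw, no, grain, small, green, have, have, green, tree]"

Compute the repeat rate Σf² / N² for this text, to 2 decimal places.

Frequencies: green:6, have:4, red:3, must:3, no:3, i:2, tree:2, after:1, to:1, why:1, catch:1, year:1, sun:1, storm:1, here:1, earth:1, what:1, city:1, draw:1, grain:1, … (1 more, each freq 1)
Σf² = 101; N² = 1369
Repeat rate = 101 / 1369 = 0.07

0.07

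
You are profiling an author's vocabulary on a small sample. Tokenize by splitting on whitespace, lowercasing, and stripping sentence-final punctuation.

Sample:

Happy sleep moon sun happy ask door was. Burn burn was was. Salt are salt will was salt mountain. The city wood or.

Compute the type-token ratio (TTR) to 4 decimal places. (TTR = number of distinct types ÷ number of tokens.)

N = 23 tokens, V = 16 types.
TTR = V / N = 16 / 23 = 0.6957

0.6957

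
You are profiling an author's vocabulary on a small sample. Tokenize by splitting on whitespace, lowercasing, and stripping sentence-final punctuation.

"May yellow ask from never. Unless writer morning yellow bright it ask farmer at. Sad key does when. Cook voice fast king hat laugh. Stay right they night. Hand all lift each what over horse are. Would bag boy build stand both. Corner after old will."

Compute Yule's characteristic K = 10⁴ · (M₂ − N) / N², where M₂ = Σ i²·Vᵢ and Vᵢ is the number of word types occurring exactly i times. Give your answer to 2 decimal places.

Frequencies: yellow:2, ask:2, may:1, from:1, never:1, unless:1, writer:1, morning:1, bright:1, it:1, farmer:1, at:1, sad:1, key:1, does:1, when:1, cook:1, voice:1, fast:1, king:1, … (24 more, each freq 1)
N = 46. Frequency spectrum: V_1=42, V_2=2
M₂ = 1²·42 + 2²·2 = 50
K = 10000 × (50 − 46) / 46² = 18.90

18.90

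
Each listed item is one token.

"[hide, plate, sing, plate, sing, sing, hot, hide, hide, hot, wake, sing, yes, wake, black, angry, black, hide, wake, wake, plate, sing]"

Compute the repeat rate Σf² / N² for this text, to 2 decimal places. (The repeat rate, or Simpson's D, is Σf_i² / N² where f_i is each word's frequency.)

Frequencies: sing:5, hide:4, wake:4, plate:3, hot:2, black:2, yes:1, angry:1
Σf² = 76; N² = 484
Repeat rate = 76 / 484 = 0.16

0.16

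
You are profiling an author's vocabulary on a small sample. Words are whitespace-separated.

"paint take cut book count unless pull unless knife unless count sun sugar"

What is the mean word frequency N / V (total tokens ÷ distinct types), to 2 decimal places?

1.30

N = 13 tokens, V = 10 types.
Mean frequency = N / V = 13 / 10 = 1.30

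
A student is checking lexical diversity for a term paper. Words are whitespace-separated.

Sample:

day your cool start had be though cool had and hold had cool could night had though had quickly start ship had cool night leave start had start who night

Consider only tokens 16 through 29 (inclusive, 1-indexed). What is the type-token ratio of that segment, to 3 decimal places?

0.643

Segment tokens 16–29: had, though, had, quickly, start, ship, had, cool, night, leave, start, had, start, who
Segment N = 14, segment V = 9.
TTR = 9 / 14 = 0.643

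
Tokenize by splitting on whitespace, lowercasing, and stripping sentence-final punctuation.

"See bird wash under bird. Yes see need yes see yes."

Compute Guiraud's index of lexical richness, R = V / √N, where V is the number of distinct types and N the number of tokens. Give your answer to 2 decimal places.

N = 11, V = 6.
√N = 3.316625
R = 6 / 3.316625 = 1.81

1.81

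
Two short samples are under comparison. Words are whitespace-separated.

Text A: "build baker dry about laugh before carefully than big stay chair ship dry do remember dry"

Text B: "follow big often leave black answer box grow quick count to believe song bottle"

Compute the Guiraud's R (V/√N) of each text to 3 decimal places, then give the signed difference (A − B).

A: V=14, N=16, R=3.500
B: V=14, N=14, R=3.742
Difference = 3.500 − 3.742 = -0.242

-0.242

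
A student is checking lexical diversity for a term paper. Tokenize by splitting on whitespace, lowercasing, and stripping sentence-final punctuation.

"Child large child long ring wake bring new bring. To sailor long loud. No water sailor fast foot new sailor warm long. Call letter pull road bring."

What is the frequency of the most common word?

3

Frequencies: long:3, bring:3, sailor:3, child:2, new:2, large:1, ring:1, wake:1, to:1, loud:1, no:1, water:1, fast:1, foot:1, warm:1, call:1, letter:1, pull:1, road:1
Most common: 'long' with frequency 3.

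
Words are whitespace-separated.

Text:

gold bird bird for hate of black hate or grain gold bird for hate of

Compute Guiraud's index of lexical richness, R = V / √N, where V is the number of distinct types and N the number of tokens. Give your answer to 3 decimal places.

N = 15, V = 8.
√N = 3.872983
R = 8 / 3.872983 = 2.066

2.066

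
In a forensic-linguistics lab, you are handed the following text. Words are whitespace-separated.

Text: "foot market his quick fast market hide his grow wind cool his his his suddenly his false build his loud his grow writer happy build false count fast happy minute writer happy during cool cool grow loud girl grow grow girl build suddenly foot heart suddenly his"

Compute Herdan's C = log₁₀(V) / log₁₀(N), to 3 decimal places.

0.778

N = 47, V = 20.
log₁₀(V) = 1.301030, log₁₀(N) = 1.672098
C = 1.301030 / 1.672098 = 0.778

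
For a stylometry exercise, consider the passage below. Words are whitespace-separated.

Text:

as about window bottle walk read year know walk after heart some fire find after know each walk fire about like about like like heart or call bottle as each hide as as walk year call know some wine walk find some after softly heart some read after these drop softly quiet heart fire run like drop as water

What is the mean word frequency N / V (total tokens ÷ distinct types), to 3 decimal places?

2.360

N = 59 tokens, V = 25 types.
Mean frequency = N / V = 59 / 25 = 2.360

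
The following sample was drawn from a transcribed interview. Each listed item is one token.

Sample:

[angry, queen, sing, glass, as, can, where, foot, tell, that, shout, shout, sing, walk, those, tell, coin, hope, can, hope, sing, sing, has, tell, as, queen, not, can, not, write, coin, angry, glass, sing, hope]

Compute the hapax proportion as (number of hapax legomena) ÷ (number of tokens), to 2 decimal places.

Frequencies: sing:5, can:3, tell:3, hope:3, angry:2, queen:2, glass:2, as:2, shout:2, coin:2, not:2, where:1, foot:1, that:1, walk:1, those:1, has:1, write:1
Hapax count = 7; token count = 35.
Ratio = 7 / 35 = 0.20

0.20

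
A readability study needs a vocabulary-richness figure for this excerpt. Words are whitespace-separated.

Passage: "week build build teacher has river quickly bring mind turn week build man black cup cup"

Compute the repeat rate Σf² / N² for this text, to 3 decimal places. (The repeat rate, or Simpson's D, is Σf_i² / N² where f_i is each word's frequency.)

0.102

Frequencies: build:3, week:2, cup:2, teacher:1, has:1, river:1, quickly:1, bring:1, mind:1, turn:1, man:1, black:1
Σf² = 26; N² = 256
Repeat rate = 26 / 256 = 0.102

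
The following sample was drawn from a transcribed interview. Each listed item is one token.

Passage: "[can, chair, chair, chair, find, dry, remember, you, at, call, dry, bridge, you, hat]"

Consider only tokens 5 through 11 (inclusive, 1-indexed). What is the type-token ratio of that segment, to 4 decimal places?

Segment tokens 5–11: find, dry, remember, you, at, call, dry
Segment N = 7, segment V = 6.
TTR = 6 / 7 = 0.8571

0.8571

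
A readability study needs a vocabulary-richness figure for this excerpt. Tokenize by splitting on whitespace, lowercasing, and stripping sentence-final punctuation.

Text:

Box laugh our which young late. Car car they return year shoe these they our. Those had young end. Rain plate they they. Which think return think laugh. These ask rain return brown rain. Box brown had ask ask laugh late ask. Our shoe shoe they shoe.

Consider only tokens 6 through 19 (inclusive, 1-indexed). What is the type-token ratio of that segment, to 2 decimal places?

Segment tokens 6–19: late, car, car, they, return, year, shoe, these, they, our, those, had, young, end
Segment N = 14, segment V = 12.
TTR = 12 / 14 = 0.86

0.86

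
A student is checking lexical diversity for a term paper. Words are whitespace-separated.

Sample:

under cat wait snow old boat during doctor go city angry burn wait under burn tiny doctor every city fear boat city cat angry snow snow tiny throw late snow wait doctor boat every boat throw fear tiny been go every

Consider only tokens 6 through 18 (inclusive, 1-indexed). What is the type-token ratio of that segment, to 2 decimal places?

Segment tokens 6–18: boat, during, doctor, go, city, angry, burn, wait, under, burn, tiny, doctor, every
Segment N = 13, segment V = 11.
TTR = 11 / 13 = 0.85

0.85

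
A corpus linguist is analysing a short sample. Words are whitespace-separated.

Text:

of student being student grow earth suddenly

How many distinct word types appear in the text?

Distinct types: {being, earth, grow, of, student, suddenly}
V = 6

6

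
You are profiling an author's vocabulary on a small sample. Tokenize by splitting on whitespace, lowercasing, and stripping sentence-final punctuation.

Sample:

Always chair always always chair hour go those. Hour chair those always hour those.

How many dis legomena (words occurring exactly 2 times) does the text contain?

0

Frequencies: always:4, chair:3, hour:3, those:3, go:1
Words with frequency 2: (none)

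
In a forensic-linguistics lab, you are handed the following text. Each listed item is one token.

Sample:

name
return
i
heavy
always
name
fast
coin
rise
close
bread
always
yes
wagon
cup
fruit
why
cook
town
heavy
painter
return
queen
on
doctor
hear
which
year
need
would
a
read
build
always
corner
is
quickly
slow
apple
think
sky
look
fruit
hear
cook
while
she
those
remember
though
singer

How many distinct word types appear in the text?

Distinct types: {a, always, apple, bread, build, close, coin, cook, corner, cup, doctor, fast, fruit, hear, heavy, i, is, look, name, need, on, painter, queen, quickly, read, remember, return, rise, she, singer, sky, slow, think, those, though, town, wagon, which, while, why, would, year, yes}
V = 43

43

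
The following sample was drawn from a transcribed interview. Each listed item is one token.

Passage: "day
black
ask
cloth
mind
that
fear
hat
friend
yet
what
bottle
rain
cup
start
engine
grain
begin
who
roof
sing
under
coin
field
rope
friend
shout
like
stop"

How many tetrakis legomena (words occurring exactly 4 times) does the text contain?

0

Frequencies: friend:2, day:1, black:1, ask:1, cloth:1, mind:1, that:1, fear:1, hat:1, yet:1, what:1, bottle:1, rain:1, cup:1, start:1, engine:1, grain:1, begin:1, who:1, roof:1, … (8 more, each freq 1)
Words with frequency 4: (none)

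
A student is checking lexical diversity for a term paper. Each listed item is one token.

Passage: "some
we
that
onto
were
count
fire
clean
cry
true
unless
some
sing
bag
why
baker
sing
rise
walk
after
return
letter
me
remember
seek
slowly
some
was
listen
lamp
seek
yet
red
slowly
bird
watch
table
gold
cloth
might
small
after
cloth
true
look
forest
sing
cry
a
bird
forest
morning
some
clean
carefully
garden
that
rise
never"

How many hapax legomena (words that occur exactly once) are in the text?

30

Frequencies: some:4, sing:3, that:2, clean:2, cry:2, true:2, rise:2, after:2, seek:2, slowly:2, bird:2, cloth:2, forest:2, we:1, onto:1, were:1, count:1, fire:1, unless:1, bag:1, … (23 more, each freq 1)
Hapax (freq=1): a, bag, baker, carefully, count, fire, garden, gold, lamp, letter, listen, look, me, might, morning, never, onto, red, remember, return, small, table, unless, walk, was, watch, we, were, why, yet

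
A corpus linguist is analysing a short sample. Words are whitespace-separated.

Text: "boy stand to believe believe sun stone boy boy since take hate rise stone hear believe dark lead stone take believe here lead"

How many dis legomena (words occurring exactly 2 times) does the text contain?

Frequencies: believe:4, boy:3, stone:3, take:2, lead:2, stand:1, to:1, sun:1, since:1, hate:1, rise:1, hear:1, dark:1, here:1
Words with frequency 2: lead, take

2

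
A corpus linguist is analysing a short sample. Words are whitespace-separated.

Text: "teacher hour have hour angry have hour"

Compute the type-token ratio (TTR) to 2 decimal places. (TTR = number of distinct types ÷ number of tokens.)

N = 7 tokens, V = 4 types.
TTR = V / N = 4 / 7 = 0.57

0.57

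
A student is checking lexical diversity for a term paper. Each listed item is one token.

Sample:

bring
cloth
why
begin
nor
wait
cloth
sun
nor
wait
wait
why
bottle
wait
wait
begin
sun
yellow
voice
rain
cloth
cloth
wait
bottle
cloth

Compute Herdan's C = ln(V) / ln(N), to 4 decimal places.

N = 25, V = 11.
ln(V) = 2.397895, ln(N) = 3.218876
C = 2.397895 / 3.218876 = 0.7449

0.7449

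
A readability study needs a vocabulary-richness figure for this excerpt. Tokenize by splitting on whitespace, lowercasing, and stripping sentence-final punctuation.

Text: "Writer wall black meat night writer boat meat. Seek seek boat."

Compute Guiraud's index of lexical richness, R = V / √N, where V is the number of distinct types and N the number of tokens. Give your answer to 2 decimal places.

2.11

N = 11, V = 7.
√N = 3.316625
R = 7 / 3.316625 = 2.11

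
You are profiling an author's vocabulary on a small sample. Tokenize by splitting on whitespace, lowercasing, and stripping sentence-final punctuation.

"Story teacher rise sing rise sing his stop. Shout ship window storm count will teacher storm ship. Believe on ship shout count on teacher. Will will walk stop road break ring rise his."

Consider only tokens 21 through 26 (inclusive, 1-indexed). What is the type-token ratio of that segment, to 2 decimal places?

0.83

Segment tokens 21–26: shout, count, on, teacher, will, will
Segment N = 6, segment V = 5.
TTR = 5 / 6 = 0.83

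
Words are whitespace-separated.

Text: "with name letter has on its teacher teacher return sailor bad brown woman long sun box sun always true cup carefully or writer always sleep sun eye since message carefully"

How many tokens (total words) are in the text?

Tokens: with, name, letter, has, on, its, teacher, teacher, return, sailor, bad, brown, woman, long, sun, box, sun, always, true, cup, carefully, or, writer, always, sleep, sun, eye, since, message, carefully
N = 30

30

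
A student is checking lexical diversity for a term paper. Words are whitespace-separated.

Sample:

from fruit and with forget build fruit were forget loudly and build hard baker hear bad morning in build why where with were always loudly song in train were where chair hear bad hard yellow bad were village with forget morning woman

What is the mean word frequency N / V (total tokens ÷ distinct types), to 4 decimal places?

1.8261

N = 42 tokens, V = 23 types.
Mean frequency = N / V = 42 / 23 = 1.8261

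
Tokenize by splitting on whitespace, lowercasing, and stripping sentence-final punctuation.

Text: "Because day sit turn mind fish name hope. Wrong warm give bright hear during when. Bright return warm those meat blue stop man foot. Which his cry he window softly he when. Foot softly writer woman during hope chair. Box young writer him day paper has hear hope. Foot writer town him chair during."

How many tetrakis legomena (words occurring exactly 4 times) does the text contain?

Frequencies: hope:3, during:3, foot:3, writer:3, day:2, warm:2, bright:2, hear:2, when:2, he:2, softly:2, chair:2, him:2, because:1, sit:1, turn:1, mind:1, fish:1, name:1, wrong:1, … (17 more, each freq 1)
Words with frequency 4: (none)

0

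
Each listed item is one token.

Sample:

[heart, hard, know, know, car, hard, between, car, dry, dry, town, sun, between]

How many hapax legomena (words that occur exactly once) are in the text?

3

Frequencies: hard:2, know:2, car:2, between:2, dry:2, heart:1, town:1, sun:1
Hapax (freq=1): heart, sun, town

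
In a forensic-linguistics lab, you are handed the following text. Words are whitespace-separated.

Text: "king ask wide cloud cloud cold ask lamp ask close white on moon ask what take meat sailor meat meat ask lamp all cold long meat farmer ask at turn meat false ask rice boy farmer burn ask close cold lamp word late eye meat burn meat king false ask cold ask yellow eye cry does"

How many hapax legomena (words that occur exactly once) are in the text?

Frequencies: ask:10, meat:7, cold:4, lamp:3, king:2, cloud:2, close:2, farmer:2, false:2, burn:2, eye:2, wide:1, white:1, on:1, moon:1, what:1, take:1, sailor:1, all:1, long:1, … (9 more, each freq 1)
Hapax (freq=1): all, at, boy, cry, does, late, long, moon, on, rice, sailor, take, turn, what, white, wide, word, yellow

18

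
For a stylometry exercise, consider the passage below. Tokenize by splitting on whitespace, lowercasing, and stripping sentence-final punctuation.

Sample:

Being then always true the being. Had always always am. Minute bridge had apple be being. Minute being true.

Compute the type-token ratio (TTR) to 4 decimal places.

0.5789

N = 19 tokens, V = 11 types.
TTR = V / N = 11 / 19 = 0.5789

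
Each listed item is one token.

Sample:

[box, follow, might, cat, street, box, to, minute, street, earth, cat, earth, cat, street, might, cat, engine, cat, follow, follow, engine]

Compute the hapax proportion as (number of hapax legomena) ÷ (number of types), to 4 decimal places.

0.2222

Frequencies: cat:5, follow:3, street:3, box:2, might:2, earth:2, engine:2, to:1, minute:1
Hapax count = 2; type count = 9.
Ratio = 2 / 9 = 0.2222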